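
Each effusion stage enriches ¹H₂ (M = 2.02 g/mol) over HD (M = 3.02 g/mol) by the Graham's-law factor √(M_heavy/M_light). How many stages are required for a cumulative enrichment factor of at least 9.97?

Single-stage factor α = √(3.02/2.02), so ln α = ½ ln(1.49505) = 0.2011.
Need α^N ≥ 9.97 ⇒ N ≥ ln(9.97) / ln α = 2.300 / 0.2011 = 11.44.
Minimum whole number of stages: N = 12.

12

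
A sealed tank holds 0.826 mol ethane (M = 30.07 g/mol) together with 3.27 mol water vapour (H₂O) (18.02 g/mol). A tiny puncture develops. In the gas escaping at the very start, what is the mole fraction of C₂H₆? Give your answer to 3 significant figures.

Each component's effusion rate ∝ (its partial pressure)·(1/√M) ∝ n_i/√M_i.
Mole fraction of C₂H₆ in the effusate = (n_C₂H₆/√M_C₂H₆) / (n_C₂H₆/√M_C₂H₆ + n_H₂O/√M_H₂O)
= (0.826/√30.07) / (0.826/√30.07 + 3.27/√18.02) = 0.1506/(0.1506 + 0.7703) = 0.164.

0.164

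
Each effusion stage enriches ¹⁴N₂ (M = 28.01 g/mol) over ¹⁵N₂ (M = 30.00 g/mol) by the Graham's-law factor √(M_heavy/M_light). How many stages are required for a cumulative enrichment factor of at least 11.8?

Per stage α = (30.00/28.01)^(1/2) = 1.07105^0.5, giving ln α = 0.03432.
Need α^N ≥ 11.8 ⇒ N ≥ ln(11.8) / ln α = 2.468 / 0.03432 = 71.92.
So at least 72 stages are needed.

72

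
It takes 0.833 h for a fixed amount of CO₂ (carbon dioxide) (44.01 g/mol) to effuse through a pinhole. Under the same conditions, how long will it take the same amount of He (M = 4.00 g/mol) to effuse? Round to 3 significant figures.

Using Graham's law: t_He/t_CO₂ = √(M_He/M_CO₂) = √(4.00/44.01) = √0.09089 = 0.3015.
So the time for He is 0.833 × 0.3015 = 0.251 h.

0.251 h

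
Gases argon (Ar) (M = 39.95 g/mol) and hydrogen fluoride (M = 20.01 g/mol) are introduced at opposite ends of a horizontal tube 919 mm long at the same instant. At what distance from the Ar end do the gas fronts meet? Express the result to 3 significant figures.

In equal time, each gas travels a distance ∝ its rate ∝ 1/√M, so d_Ar/d_HF = √(M_HF/M_Ar) = √(20.01/39.95) = 0.7077.
With d_Ar + d_HF = 919 mm, d_HF = 919/(1 + 0.7077) = 538.1 mm.
d_Ar = 919 − 538.1 = 381 mm.

381 mm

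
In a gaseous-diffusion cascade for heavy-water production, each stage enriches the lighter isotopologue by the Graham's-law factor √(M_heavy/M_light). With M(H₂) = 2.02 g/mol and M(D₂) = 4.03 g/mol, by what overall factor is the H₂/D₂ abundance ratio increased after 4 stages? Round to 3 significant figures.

The single-stage factor is √(M_heavy/M_light), so 4 stages give [√(4.03/2.02)]^4 = (4.03/2.02)^(4/2).
= 1.99505^2 = 3.98.

3.98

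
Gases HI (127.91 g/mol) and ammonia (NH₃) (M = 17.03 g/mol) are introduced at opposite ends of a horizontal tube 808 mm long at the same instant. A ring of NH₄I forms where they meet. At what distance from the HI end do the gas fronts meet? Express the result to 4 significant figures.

Distances travelled in equal time are proportional to diffusion rates, so d_HI/d_NH₃ = √(M_NH₃/M_HI) = √(17.03/127.91) = 0.3649.
With d_HI + d_NH₃ = 808 mm, d_NH₃ = 808/(1 + 0.3649) = 592.0 mm.
d_HI = 808 − 592.0 = 216.0 mm.

216.0 mm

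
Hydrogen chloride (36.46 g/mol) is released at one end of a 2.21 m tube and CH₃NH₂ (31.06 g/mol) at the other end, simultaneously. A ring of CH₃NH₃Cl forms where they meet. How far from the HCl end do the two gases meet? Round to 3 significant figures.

The fronts meet when d_HCl + d_CH₃NH₂ = L with d_HCl/d_CH₃NH₂ = √(M_CH₃NH₂/M_HCl) (Graham's law). Here √(M_CH₃NH₂/M_HCl) = √(31.06/36.46) = 0.9230.
With d_HCl + d_CH₃NH₂ = 2.21 m, d_CH₃NH₂ = 2.21/(1 + 0.9230) = 1.149 m.
d_HCl = 2.21 − 1.149 = 1.06 m.

1.06 m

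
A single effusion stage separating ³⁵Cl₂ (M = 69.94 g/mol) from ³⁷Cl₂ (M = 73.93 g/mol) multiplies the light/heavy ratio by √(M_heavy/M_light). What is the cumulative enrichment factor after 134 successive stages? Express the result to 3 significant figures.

41.2

Each stage multiplies the ratio by α = √(73.93/69.94), so after 134 stages the overall factor is α^134 = (73.93/69.94)^(134/2).
= 1.05705^67 = 41.2.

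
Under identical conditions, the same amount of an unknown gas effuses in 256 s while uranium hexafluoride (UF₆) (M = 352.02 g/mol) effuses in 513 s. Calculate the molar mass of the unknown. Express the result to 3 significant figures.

Graham's law gives t_X/t_UF₆ = √(M_X/M_UF₆).
256/513 = 0.4990 = √(M_X/352.02)
M_X = 352.02 × 0.4990² = 352.02 × 0.2490 = 87.7 g/mol

87.7 g/mol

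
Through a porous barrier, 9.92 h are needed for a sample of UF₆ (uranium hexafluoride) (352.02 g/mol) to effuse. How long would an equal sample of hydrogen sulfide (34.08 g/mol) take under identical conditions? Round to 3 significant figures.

From Graham's law, t_H₂S/t_UF₆ = √(M_H₂S/M_UF₆) = √(34.08/352.02) = √0.09681 = 0.3111.
So the time for H₂S is 9.92 × 0.3111 = 3.09 h.

3.09 h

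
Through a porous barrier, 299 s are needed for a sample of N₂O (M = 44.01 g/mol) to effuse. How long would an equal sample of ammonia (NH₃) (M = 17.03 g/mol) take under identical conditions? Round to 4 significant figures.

186.0 s

Graham's law gives t_NH₃/t_N₂O = √(M_NH₃/M_N₂O) = √(17.03/44.01) = √0.3870 = 0.6221.
So the time for NH₃ is 299 × 0.6221 = 186.0 s.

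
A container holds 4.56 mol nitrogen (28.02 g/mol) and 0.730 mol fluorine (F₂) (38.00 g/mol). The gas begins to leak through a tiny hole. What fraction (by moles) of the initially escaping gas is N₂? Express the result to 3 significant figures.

Effusion rate of each component ∝ n_i/√M_i (partial pressure × 1/√M).
Mole fraction of N₂ in the effusate = (n_N₂/√M_N₂) / (n_N₂/√M_N₂ + n_F₂/√M_F₂)
= (4.56/√28.02) / (4.56/√28.02 + 0.730/√38.00) = 0.8615/(0.8615 + 0.1184) = 0.879.

0.879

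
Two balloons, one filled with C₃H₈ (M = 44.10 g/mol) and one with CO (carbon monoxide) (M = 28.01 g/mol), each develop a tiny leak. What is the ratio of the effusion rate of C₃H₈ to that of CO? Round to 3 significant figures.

0.797

Since effusion rate ∝ 1/√M, rate_C₃H₈/rate_CO = √(M_CO/M_C₃H₈) = √(28.01/44.10) = √0.6351 = 0.797.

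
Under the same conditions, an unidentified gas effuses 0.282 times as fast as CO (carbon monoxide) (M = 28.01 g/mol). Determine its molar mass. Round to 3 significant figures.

352 g/mol

Graham's law gives rate_X/rate_CO = √(M_CO/M_X).
0.282 = √(28.01/M_X)
M_X = 28.01 / 0.282² = 28.01 / 0.07952 = 352 g/mol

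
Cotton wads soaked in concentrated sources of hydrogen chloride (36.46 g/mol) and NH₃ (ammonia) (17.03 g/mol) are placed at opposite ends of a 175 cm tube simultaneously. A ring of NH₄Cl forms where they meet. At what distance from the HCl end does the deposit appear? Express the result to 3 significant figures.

71.0 cm

The fronts meet when d_HCl + d_NH₃ = L with d_HCl/d_NH₃ = √(M_NH₃/M_HCl) (Graham's law). Here √(M_NH₃/M_HCl) = √(17.03/36.46) = 0.6834.
With d_HCl + d_NH₃ = 175 cm, d_NH₃ = 175/(1 + 0.6834) = 104.0 cm.
d_HCl = 175 − 104.0 = 71.0 cm.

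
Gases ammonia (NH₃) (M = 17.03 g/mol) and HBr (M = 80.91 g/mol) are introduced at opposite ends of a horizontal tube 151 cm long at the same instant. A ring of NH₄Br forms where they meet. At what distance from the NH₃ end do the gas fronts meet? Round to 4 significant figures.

In equal time, each gas travels a distance ∝ its rate ∝ 1/√M, so d_NH₃/d_HBr = √(M_HBr/M_NH₃) = √(80.91/17.03) = 2.180.
With d_NH₃ + d_HBr = 151 cm, d_HBr = 151/(1 + 2.180) = 47.49 cm.
d_NH₃ = 151 − 47.49 = 103.5 cm.

103.5 cm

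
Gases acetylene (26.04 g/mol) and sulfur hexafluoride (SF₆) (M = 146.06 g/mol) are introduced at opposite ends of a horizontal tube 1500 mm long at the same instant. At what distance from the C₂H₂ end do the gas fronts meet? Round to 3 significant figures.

The fronts meet when d_C₂H₂ + d_SF₆ = L with d_C₂H₂/d_SF₆ = √(M_SF₆/M_C₂H₂) (Graham's law). Here √(M_SF₆/M_C₂H₂) = √(146.06/26.04) = 2.368.
With d_C₂H₂ + d_SF₆ = 1500 mm, d_SF₆ = 1500/(1 + 2.368) = 445.3 mm.
d_C₂H₂ = 1500 − 445.3 = 1050 mm.

1050 mm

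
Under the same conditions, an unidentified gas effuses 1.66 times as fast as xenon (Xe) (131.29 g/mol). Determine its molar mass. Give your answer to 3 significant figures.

47.6 g/mol

By Graham's law, rate_X/rate_Xe = √(M_Xe/M_X).
1.66 = √(131.29/M_X)
M_X = 131.29 / 1.66² = 131.29 / 2.756 = 47.6 g/mol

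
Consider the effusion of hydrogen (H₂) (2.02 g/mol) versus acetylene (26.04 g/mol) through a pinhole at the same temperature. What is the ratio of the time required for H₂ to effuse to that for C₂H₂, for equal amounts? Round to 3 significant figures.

0.279

Since effusion rate ∝ 1/√M, t_H₂/t_C₂H₂ = √(M_H₂/M_C₂H₂) = √(2.02/26.04) = √0.07757 = 0.279.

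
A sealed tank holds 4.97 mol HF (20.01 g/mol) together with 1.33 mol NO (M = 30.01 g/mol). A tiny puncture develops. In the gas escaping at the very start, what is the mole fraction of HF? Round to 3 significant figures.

0.821

Each component's effusion rate ∝ (its partial pressure)·(1/√M) ∝ n_i/√M_i.
Mole fraction of HF in the effusate = (n_HF/√M_HF) / (n_HF/√M_HF + n_NO/√M_NO)
= (4.97/√20.01) / (4.97/√20.01 + 1.33/√30.01) = 1.111/(1.111 + 0.2428) = 0.821.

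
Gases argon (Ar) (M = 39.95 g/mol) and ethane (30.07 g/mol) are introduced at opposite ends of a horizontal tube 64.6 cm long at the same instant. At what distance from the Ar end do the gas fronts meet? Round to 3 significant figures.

30.0 cm

Graham's law gives d_Ar/d_C₂H₆ = rate_Ar/rate_C₂H₆ = √(M_C₂H₆/M_Ar) = √(30.07/39.95) = 0.8676.
With d_Ar + d_C₂H₆ = 64.6 cm, d_C₂H₆ = 64.6/(1 + 0.8676) = 34.59 cm.
d_Ar = 64.6 − 34.59 = 30.0 cm.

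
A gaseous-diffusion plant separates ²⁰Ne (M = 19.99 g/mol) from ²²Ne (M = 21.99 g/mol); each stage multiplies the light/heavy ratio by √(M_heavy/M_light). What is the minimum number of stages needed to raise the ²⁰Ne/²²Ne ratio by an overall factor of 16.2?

With α = √(21.99/19.99) per stage, ln α = ½ ln(1.10005) = 0.04768.
Need α^N ≥ 16.2 ⇒ N ≥ ln(16.2) / ln α = 2.785 / 0.04768 = 58.41.
Rounding up, N = 59 stages.

59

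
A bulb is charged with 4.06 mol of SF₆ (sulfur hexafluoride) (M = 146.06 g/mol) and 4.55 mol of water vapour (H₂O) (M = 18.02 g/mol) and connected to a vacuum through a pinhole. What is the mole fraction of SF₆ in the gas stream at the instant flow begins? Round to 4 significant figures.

Each component's effusion rate ∝ (its partial pressure)·(1/√M) ∝ n_i/√M_i.
x_SF₆(eff) = (n_SF₆/√M_SF₆) / (n_SF₆/√M_SF₆ + n_H₂O/√M_H₂O)
= (4.06/√146.06) / (4.06/√146.06 + 4.55/√18.02) = 0.3359/(0.3359 + 1.072) = 0.2386.

0.2386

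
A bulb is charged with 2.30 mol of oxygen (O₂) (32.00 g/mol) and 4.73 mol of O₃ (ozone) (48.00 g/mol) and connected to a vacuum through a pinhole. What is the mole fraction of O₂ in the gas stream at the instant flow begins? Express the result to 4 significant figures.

0.3733

Each component's effusion rate ∝ (its partial pressure)·(1/√M) ∝ n_i/√M_i.
x_O₂(eff) = (n_O₂/√M_O₂) / (n_O₂/√M_O₂ + n_O₃/√M_O₃)
= (2.30/√32.00) / (2.30/√32.00 + 4.73/√48.00) = 0.4066/(0.4066 + 0.6827) = 0.3733.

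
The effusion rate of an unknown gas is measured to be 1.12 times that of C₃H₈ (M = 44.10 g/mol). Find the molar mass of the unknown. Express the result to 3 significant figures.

From Graham's law, rate_X/rate_C₃H₈ = √(M_C₃H₈/M_X).
1.12 = √(44.10/M_X)
M_X = 44.10 / 1.12² = 44.10 / 1.254 = 35.2 g/mol

35.2 g/mol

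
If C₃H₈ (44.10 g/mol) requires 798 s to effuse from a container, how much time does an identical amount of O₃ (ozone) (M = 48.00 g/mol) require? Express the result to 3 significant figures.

833 s

Since effusion rate ∝ 1/√M, t_O₃/t_C₃H₈ = √(M_O₃/M_C₃H₈) = √(48.00/44.10) = √1.088 = 1.043.
So the time for O₃ is 798 × 1.043 = 833 s.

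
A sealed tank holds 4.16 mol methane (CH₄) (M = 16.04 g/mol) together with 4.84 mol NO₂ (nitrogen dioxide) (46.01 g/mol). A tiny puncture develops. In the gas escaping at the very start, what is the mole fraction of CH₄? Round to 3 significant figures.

Each component's effusion rate ∝ (its partial pressure)·(1/√M) ∝ n_i/√M_i.
Mole fraction of CH₄ in the effusate = (n_CH₄/√M_CH₄) / (n_CH₄/√M_CH₄ + n_NO₂/√M_NO₂)
= (4.16/√16.04) / (4.16/√16.04 + 4.84/√46.01) = 1.039/(1.039 + 0.7135) = 0.593.

0.593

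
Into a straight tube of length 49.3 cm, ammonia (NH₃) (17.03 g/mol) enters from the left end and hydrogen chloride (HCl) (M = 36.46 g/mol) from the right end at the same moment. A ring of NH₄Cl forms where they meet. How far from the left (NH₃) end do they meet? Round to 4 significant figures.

29.29 cm

Distances travelled in equal time are proportional to diffusion rates, so d_NH₃/d_HCl = √(M_HCl/M_NH₃) = √(36.46/17.03) = 1.463.
With d_NH₃ + d_HCl = 49.3 cm, d_HCl = 49.3/(1 + 1.463) = 20.01 cm.
d_NH₃ = 49.3 − 20.01 = 29.29 cm.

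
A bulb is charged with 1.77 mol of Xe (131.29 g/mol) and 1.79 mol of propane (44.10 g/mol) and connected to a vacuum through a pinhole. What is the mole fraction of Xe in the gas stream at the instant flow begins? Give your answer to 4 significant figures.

0.3643

The effusion rate of species i is ∝ p_i/√M_i ∝ n_i/√M_i.
x_Xe(eff) = (n_Xe/√M_Xe) / (n_Xe/√M_Xe + n_C₃H₈/√M_C₃H₈)
= (1.77/√131.29) / (1.77/√131.29 + 1.79/√44.10) = 0.1545/(0.1545 + 0.2695) = 0.3643.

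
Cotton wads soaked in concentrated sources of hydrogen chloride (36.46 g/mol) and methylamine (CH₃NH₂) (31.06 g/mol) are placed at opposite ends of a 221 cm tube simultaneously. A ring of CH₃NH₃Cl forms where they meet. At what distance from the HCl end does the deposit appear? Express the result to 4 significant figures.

106.1 cm

In equal time, each gas travels a distance ∝ its rate ∝ 1/√M, so d_HCl/d_CH₃NH₂ = √(M_CH₃NH₂/M_HCl) = √(31.06/36.46) = 0.9230.
With d_HCl + d_CH₃NH₂ = 221 cm, d_CH₃NH₂ = 221/(1 + 0.9230) = 114.9 cm.
d_HCl = 221 − 114.9 = 106.1 cm.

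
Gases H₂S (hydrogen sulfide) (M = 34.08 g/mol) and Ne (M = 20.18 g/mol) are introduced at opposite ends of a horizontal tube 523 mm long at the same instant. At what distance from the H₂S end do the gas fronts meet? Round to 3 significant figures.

227 mm

The fronts meet when d_H₂S + d_Ne = L with d_H₂S/d_Ne = √(M_Ne/M_H₂S) (Graham's law). Here √(M_Ne/M_H₂S) = √(20.18/34.08) = 0.7695.
With d_H₂S + d_Ne = 523 mm, d_Ne = 523/(1 + 0.7695) = 295.6 mm.
d_H₂S = 523 − 295.6 = 227 mm.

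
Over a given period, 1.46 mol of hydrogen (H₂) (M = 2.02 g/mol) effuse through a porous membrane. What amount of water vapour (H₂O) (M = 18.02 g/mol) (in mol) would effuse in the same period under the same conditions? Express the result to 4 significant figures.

Using Graham's law: rate_H₂O/rate_H₂ = √(M_H₂/M_H₂O) = √(2.02/18.02) = √0.1121 = 0.3348.
So the amount for H₂O is 1.46 × 0.3348 = 0.4888 mol.

0.4888 mol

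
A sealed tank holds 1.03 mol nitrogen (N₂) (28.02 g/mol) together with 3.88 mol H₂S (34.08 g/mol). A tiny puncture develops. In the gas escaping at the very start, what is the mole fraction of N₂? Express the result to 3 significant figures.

The effusion rate of species i is ∝ p_i/√M_i ∝ n_i/√M_i.
So x_N₂ in the escaping gas = (n_N₂/√M_N₂) / Σ(n_i/√M_i)
= (1.03/√28.02) / (1.03/√28.02 + 3.88/√34.08) = 0.1946/(0.1946 + 0.6646) = 0.226.

0.226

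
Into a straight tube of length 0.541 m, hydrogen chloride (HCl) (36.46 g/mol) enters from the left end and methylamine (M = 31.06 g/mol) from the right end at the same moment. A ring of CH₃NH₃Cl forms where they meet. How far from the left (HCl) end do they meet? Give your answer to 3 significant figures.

0.260 m

Distances travelled in equal time are proportional to diffusion rates, so d_HCl/d_CH₃NH₂ = √(M_CH₃NH₂/M_HCl) = √(31.06/36.46) = 0.9230.
With d_HCl + d_CH₃NH₂ = 0.541 m, d_CH₃NH₂ = 0.541/(1 + 0.9230) = 0.2813 m.
d_HCl = 0.541 − 0.2813 = 0.260 m.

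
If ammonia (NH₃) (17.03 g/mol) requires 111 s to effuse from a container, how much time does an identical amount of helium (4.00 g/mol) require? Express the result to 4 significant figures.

53.80 s

From Graham's law, t_He/t_NH₃ = √(M_He/M_NH₃) = √(4.00/17.03) = √0.2349 = 0.4846.
So the time for He is 111 × 0.4846 = 53.80 s.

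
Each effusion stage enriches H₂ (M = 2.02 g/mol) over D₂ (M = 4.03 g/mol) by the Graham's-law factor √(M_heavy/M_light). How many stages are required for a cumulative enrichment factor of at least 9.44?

Per stage α = (4.03/2.02)^(1/2) = 1.99505^0.5, giving ln α = 0.3453.
Need α^N ≥ 9.44 ⇒ N ≥ ln(9.44) / ln α = 2.245 / 0.3453 = 6.50.
Minimum whole number of stages: N = 7.

7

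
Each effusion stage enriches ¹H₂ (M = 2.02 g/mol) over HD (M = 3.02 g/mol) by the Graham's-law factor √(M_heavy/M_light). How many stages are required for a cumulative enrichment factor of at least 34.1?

18

With α = √(3.02/2.02) per stage, ln α = ½ ln(1.49505) = 0.2011.
Need α^N ≥ 34.1 ⇒ N ≥ ln(34.1) / ln α = 3.529 / 0.2011 = 17.55.
So at least 18 stages are needed.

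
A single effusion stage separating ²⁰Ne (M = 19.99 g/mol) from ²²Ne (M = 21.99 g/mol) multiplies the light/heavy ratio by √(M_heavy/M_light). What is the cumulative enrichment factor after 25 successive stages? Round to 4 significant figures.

After 25 stages the ratio has grown by (√(21.99/19.99))^25 = (21.99/19.99)^(25/2).
= 1.10005^(25/2) = 3.293.

3.293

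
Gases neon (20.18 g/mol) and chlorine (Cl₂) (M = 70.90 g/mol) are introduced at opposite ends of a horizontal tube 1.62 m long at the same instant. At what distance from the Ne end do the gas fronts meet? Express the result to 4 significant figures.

The fronts meet when d_Ne + d_Cl₂ = L with d_Ne/d_Cl₂ = √(M_Cl₂/M_Ne) (Graham's law). Here √(M_Cl₂/M_Ne) = √(70.90/20.18) = 1.874.
With d_Ne + d_Cl₂ = 1.62 m, d_Cl₂ = 1.62/(1 + 1.874) = 0.5636 m.
d_Ne = 1.62 − 0.5636 = 1.056 m.

1.056 m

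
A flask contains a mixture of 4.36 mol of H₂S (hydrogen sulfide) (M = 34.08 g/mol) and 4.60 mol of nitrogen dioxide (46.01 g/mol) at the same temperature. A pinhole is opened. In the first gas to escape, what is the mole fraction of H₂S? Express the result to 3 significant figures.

The effusion rate of species i is ∝ p_i/√M_i ∝ n_i/√M_i.
So x_H₂S in the escaping gas = (n_H₂S/√M_H₂S) / Σ(n_i/√M_i)
= (4.36/√34.08) / (4.36/√34.08 + 4.60/√46.01) = 0.7469/(0.7469 + 0.6782) = 0.524.

0.524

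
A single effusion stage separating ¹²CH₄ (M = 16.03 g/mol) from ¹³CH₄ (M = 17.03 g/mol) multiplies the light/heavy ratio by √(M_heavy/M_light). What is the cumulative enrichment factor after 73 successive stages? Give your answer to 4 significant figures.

Each stage multiplies the ratio by α = √(17.03/16.03), so after 73 stages the overall factor is α^73 = (17.03/16.03)^(73/2).
= 1.06238^(73/2) = 9.105.

9.105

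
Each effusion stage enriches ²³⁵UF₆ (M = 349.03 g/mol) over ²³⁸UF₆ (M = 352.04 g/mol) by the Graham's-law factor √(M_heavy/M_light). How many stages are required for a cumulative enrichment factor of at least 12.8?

594

Single-stage factor α = √(352.04/349.03), so ln α = ½ ln(1.00862) = 0.004293.
Need α^N ≥ 12.8 ⇒ N ≥ ln(12.8) / ln α = 2.549 / 0.004293 = 593.80.
Rounding up, N = 594 stages.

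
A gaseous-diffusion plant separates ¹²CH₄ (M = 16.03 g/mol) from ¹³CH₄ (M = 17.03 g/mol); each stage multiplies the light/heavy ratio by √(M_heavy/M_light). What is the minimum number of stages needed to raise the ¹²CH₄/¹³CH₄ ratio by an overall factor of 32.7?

Single-stage factor α = √(17.03/16.03), so ln α = ½ ln(1.06238) = 0.03026.
Need α^N ≥ 32.7 ⇒ N ≥ ln(32.7) / ln α = 3.487 / 0.03026 = 115.26.
So at least 116 stages are needed.

116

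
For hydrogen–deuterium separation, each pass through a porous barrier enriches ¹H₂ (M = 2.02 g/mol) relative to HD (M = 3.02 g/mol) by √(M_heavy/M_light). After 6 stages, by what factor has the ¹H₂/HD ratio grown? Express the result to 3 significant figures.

3.34

Overall factor = α^6 with α = √(3.02/2.02), i.e. (3.02/2.02)^(6/2).
= 1.49505^3 = 3.34.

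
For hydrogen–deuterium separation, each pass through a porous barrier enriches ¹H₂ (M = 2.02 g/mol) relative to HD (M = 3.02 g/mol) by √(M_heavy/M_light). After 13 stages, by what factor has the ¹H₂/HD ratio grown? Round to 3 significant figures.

13.7

Each stage multiplies the ratio by α = √(3.02/2.02), so after 13 stages the overall factor is α^13 = (3.02/2.02)^(13/2).
= 1.49505^(13/2) = 13.7.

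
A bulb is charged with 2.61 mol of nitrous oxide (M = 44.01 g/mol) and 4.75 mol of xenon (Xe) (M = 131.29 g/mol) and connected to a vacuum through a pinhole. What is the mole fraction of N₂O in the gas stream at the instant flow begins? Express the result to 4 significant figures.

0.4869

Effusion rate of each component ∝ n_i/√M_i (partial pressure × 1/√M).
Mole fraction of N₂O in the effusate = (n_N₂O/√M_N₂O) / (n_N₂O/√M_N₂O + n_Xe/√M_Xe)
= (2.61/√44.01) / (2.61/√44.01 + 4.75/√131.29) = 0.3934/(0.3934 + 0.4146) = 0.4869.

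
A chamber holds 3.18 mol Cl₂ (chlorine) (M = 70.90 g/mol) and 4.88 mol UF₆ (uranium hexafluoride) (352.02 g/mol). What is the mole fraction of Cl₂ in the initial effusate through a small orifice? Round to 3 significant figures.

0.592

Effusion rate of each component ∝ n_i/√M_i (partial pressure × 1/√M).
Mole fraction of Cl₂ in the effusate = (n_Cl₂/√M_Cl₂) / (n_Cl₂/√M_Cl₂ + n_UF₆/√M_UF₆)
= (3.18/√70.90) / (3.18/√70.90 + 4.88/√352.02) = 0.3777/(0.3777 + 0.2601) = 0.592.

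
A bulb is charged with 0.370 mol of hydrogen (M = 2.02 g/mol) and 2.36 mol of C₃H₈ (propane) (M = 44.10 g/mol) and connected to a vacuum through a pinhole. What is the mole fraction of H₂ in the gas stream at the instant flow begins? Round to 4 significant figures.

Rate_i ∝ x_i/√M_i (Graham's law weighted by mole fraction), so the effusate composition follows n_i/√M_i.
x_H₂(eff) = (n_H₂/√M_H₂) / (n_H₂/√M_H₂ + n_C₃H₈/√M_C₃H₈)
= (0.370/√2.02) / (0.370/√2.02 + 2.36/√44.10) = 0.2603/(0.2603 + 0.3554) = 0.4228.

0.4228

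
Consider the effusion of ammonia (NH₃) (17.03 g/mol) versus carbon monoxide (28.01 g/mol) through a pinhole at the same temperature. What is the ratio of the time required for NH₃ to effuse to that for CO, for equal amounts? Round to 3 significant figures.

From Graham's law, t_NH₃/t_CO = √(M_NH₃/M_CO) = √(17.03/28.01) = √0.6080 = 0.780.

0.780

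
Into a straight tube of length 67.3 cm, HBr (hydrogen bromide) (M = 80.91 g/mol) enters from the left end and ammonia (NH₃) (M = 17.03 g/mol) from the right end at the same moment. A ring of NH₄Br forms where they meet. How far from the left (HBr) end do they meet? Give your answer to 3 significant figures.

Distances travelled in equal time are proportional to diffusion rates, so d_HBr/d_NH₃ = √(M_NH₃/M_HBr) = √(17.03/80.91) = 0.4588.
With d_HBr + d_NH₃ = 67.3 cm, d_NH₃ = 67.3/(1 + 0.4588) = 46.13 cm.
d_HBr = 67.3 − 46.13 = 21.2 cm.

21.2 cm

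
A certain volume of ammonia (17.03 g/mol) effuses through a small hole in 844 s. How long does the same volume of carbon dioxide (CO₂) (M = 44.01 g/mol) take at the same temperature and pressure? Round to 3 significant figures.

1360 s

Since effusion rate ∝ 1/√M, t_CO₂/t_NH₃ = √(M_CO₂/M_NH₃) = √(44.01/17.03) = √2.584 = 1.608.
So the time for CO₂ is 844 × 1.608 = 1360 s.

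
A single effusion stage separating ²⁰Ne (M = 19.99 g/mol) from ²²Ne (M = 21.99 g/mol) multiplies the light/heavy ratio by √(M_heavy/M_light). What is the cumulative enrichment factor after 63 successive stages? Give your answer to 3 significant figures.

After 63 stages the ratio has grown by (√(21.99/19.99))^63 = (21.99/19.99)^(63/2).
= 1.10005^(63/2) = 20.2.

20.2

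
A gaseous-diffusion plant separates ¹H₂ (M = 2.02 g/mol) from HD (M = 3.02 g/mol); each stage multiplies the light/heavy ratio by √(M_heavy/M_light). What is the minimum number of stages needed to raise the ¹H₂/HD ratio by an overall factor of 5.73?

9

Single-stage factor α = √(3.02/2.02), so ln α = ½ ln(1.49505) = 0.2011.
Need α^N ≥ 5.73 ⇒ N ≥ ln(5.73) / ln α = 1.746 / 0.2011 = 8.68.
So at least 9 stages are needed.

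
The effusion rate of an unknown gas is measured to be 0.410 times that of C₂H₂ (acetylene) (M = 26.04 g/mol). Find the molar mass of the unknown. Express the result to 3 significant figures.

155 g/mol

Using Graham's law: rate_X/rate_C₂H₂ = √(M_C₂H₂/M_X).
0.410 = √(26.04/M_X)
M_X = 26.04 / 0.410² = 26.04 / 0.1681 = 155 g/mol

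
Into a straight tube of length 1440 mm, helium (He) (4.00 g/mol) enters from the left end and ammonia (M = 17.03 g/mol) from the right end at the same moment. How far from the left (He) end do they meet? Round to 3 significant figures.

970 mm

In equal time, each gas travels a distance ∝ its rate ∝ 1/√M, so d_He/d_NH₃ = √(M_NH₃/M_He) = √(17.03/4.00) = 2.063.
With d_He + d_NH₃ = 1440 mm, d_NH₃ = 1440/(1 + 2.063) = 470.1 mm.
d_He = 1440 − 470.1 = 970 mm.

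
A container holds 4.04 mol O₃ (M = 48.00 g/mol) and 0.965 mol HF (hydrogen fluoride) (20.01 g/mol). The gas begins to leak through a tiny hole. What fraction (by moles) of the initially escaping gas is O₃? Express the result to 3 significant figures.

Effusion rate of each component ∝ n_i/√M_i (partial pressure × 1/√M).
Mole fraction of O₃ in the effusate = (n_O₃/√M_O₃) / (n_O₃/√M_O₃ + n_HF/√M_HF)
= (4.04/√48.00) / (4.04/√48.00 + 0.965/√20.01) = 0.5831/(0.5831 + 0.2157) = 0.730.

0.730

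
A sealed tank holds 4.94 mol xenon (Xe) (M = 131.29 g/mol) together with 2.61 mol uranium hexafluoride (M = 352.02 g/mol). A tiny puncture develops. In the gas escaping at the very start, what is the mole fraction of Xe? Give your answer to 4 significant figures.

0.7561

Effusion rate of each component ∝ n_i/√M_i (partial pressure × 1/√M).
So x_Xe in the escaping gas = (n_Xe/√M_Xe) / Σ(n_i/√M_i)
= (4.94/√131.29) / (4.94/√131.29 + 2.61/√352.02) = 0.4311/(0.4311 + 0.1391) = 0.7561.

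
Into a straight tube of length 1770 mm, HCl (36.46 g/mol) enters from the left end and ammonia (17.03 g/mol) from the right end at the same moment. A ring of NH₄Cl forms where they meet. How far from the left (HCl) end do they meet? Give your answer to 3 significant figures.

719 mm

Graham's law gives d_HCl/d_NH₃ = rate_HCl/rate_NH₃ = √(M_NH₃/M_HCl) = √(17.03/36.46) = 0.6834.
With d_HCl + d_NH₃ = 1770 mm, d_NH₃ = 1770/(1 + 0.6834) = 1051 mm.
d_HCl = 1770 − 1051 = 719 mm.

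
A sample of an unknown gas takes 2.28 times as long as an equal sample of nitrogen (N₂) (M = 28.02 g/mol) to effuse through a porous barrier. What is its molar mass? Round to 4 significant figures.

145.7 g/mol

By Graham's law, t_X/t_N₂ = √(M_X/M_N₂).
2.28 = √(M_X/28.02)
M_X = 28.02 × 2.28² = 28.02 × 5.198 = 145.7 g/mol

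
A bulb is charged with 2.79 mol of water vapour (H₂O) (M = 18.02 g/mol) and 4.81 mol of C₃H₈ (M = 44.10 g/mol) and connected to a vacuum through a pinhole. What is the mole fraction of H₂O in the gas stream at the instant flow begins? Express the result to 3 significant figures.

The effusion rate of species i is ∝ p_i/√M_i ∝ n_i/√M_i.
Mole fraction of H₂O in the effusate = (n_H₂O/√M_H₂O) / (n_H₂O/√M_H₂O + n_C₃H₈/√M_C₃H₈)
= (2.79/√18.02) / (2.79/√18.02 + 4.81/√44.10) = 0.6572/(0.6572 + 0.7243) = 0.476.

0.476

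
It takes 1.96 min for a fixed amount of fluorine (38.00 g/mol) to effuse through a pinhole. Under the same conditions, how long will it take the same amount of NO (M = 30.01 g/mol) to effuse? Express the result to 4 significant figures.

From Graham's law, t_NO/t_F₂ = √(M_NO/M_F₂) = √(30.01/38.00) = √0.7897 = 0.8887.
So the time for NO is 1.96 × 0.8887 = 1.742 min.

1.742 min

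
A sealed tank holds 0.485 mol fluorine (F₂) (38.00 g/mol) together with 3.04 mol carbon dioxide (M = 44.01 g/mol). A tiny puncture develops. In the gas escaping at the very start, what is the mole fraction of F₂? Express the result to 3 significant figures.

0.147

Effusion rate of each component ∝ n_i/√M_i (partial pressure × 1/√M).
x_F₂(eff) = (n_F₂/√M_F₂) / (n_F₂/√M_F₂ + n_CO₂/√M_CO₂)
= (0.485/√38.00) / (0.485/√38.00 + 3.04/√44.01) = 0.07868/(0.07868 + 0.4582) = 0.147.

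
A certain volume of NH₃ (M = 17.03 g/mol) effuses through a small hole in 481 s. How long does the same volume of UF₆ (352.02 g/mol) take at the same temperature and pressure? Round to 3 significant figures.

Using Graham's law: t_UF₆/t_NH₃ = √(M_UF₆/M_NH₃) = √(352.02/17.03) = √20.67 = 4.546.
So the time for UF₆ is 481 × 4.546 = 2190 s.

2190 s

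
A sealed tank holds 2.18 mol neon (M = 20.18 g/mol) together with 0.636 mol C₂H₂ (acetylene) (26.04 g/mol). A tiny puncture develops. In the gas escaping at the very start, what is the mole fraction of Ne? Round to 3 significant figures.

Effusion rate of each component ∝ n_i/√M_i (partial pressure × 1/√M).
Mole fraction of Ne in the effusate = (n_Ne/√M_Ne) / (n_Ne/√M_Ne + n_C₂H₂/√M_C₂H₂)
= (2.18/√20.18) / (2.18/√20.18 + 0.636/√26.04) = 0.4853/(0.4853 + 0.1246) = 0.796.

0.796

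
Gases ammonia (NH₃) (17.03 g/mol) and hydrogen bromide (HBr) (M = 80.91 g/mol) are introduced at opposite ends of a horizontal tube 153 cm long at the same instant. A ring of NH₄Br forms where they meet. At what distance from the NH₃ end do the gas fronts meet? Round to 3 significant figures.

In equal time, each gas travels a distance ∝ its rate ∝ 1/√M, so d_NH₃/d_HBr = √(M_HBr/M_NH₃) = √(80.91/17.03) = 2.180.
With d_NH₃ + d_HBr = 153 cm, d_HBr = 153/(1 + 2.180) = 48.12 cm.
d_NH₃ = 153 − 48.12 = 105 cm.

105 cm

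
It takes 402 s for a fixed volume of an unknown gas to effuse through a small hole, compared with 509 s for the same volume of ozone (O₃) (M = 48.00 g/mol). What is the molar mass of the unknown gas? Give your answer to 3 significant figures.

Since effusion rate ∝ 1/√M, t_X/t_O₃ = √(M_X/M_O₃).
402/509 = 0.7898 = √(M_X/48.00)
M_X = 48.00 × 0.7898² = 48.00 × 0.6238 = 29.9 g/mol

29.9 g/mol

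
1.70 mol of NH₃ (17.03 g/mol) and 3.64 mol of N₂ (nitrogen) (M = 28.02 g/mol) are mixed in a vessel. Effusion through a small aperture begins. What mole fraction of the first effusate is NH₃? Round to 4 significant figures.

0.3746

Each component's effusion rate ∝ (its partial pressure)·(1/√M) ∝ n_i/√M_i.
So x_NH₃ in the escaping gas = (n_NH₃/√M_NH₃) / Σ(n_i/√M_i)
= (1.70/√17.03) / (1.70/√17.03 + 3.64/√28.02) = 0.4119/(0.4119 + 0.6876) = 0.3746.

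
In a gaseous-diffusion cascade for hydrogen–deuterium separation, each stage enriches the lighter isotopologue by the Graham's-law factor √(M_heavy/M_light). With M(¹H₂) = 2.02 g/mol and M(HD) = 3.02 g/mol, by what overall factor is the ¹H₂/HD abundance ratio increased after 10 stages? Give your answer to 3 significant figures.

The single-stage factor is √(M_heavy/M_light), so 10 stages give [√(3.02/2.02)]^10 = (3.02/2.02)^(10/2).
= 1.49505^5 = 7.47.

7.47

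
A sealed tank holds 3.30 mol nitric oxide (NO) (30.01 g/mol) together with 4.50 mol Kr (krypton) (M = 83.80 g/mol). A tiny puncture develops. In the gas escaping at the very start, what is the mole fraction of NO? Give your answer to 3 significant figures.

The effusion rate of species i is ∝ p_i/√M_i ∝ n_i/√M_i.
So x_NO in the escaping gas = (n_NO/√M_NO) / Σ(n_i/√M_i)
= (3.30/√30.01) / (3.30/√30.01 + 4.50/√83.80) = 0.6024/(0.6024 + 0.4916) = 0.551.

0.551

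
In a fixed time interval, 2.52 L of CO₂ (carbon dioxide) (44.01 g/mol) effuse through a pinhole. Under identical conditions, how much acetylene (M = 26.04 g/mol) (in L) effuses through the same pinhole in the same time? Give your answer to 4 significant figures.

3.276 L

By Graham's law, rate_C₂H₂/rate_CO₂ = √(M_CO₂/M_C₂H₂) = √(44.01/26.04) = √1.690 = 1.300.
So the volume for C₂H₂ is 2.52 × 1.300 = 3.276 L.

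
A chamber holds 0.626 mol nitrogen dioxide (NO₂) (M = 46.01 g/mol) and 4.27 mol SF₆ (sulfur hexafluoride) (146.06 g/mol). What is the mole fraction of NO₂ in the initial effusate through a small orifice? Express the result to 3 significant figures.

Effusion rate of each component ∝ n_i/√M_i (partial pressure × 1/√M).
x_NO₂(eff) = (n_NO₂/√M_NO₂) / (n_NO₂/√M_NO₂ + n_SF₆/√M_SF₆)
= (0.626/√46.01) / (0.626/√46.01 + 4.27/√146.06) = 0.09229/(0.09229 + 0.3533) = 0.207.

0.207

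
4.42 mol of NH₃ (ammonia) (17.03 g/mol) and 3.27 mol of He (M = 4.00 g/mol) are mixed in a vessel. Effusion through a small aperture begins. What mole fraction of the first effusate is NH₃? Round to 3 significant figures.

0.396

The effusion rate of species i is ∝ p_i/√M_i ∝ n_i/√M_i.
Mole fraction of NH₃ in the effusate = (n_NH₃/√M_NH₃) / (n_NH₃/√M_NH₃ + n_He/√M_He)
= (4.42/√17.03) / (4.42/√17.03 + 3.27/√4.00) = 1.071/(1.071 + 1.635) = 0.396.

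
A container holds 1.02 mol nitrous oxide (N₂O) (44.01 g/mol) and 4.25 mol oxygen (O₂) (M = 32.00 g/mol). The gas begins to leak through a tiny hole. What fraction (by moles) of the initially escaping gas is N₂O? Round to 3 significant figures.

0.170

The effusion rate of species i is ∝ p_i/√M_i ∝ n_i/√M_i.
x_N₂O(eff) = (n_N₂O/√M_N₂O) / (n_N₂O/√M_N₂O + n_O₂/√M_O₂)
= (1.02/√44.01) / (1.02/√44.01 + 4.25/√32.00) = 0.1538/(0.1538 + 0.7513) = 0.170.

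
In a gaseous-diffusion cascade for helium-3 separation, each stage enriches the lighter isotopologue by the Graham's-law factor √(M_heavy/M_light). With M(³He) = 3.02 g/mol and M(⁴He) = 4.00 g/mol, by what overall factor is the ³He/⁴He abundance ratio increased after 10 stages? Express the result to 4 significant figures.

Overall factor = α^10 with α = √(4.00/3.02), i.e. (4.00/3.02)^(10/2).
= 1.32450^5 = 4.076.

4.076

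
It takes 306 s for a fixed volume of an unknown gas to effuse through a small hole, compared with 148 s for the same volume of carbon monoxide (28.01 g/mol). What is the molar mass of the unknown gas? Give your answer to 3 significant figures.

120 g/mol

Using Graham's law: t_X/t_CO = √(M_X/M_CO).
306/148 = 2.068 = √(M_X/28.01)
M_X = 28.01 × 2.068² = 28.01 × 4.275 = 120 g/mol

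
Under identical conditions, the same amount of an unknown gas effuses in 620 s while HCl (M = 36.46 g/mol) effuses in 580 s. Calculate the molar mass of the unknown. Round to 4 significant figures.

Graham's law gives t_X/t_HCl = √(M_X/M_HCl).
620/580 = 1.069 = √(M_X/36.46)
M_X = 36.46 × 1.069² = 36.46 × 1.143 = 41.66 g/mol

41.66 g/mol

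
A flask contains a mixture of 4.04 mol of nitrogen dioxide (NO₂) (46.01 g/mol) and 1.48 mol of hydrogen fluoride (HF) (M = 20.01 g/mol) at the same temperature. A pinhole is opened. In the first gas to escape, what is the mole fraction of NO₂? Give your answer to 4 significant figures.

0.6429

The effusion rate of species i is ∝ p_i/√M_i ∝ n_i/√M_i.
Mole fraction of NO₂ in the effusate = (n_NO₂/√M_NO₂) / (n_NO₂/√M_NO₂ + n_HF/√M_HF)
= (4.04/√46.01) / (4.04/√46.01 + 1.48/√20.01) = 0.5956/(0.5956 + 0.3309) = 0.6429.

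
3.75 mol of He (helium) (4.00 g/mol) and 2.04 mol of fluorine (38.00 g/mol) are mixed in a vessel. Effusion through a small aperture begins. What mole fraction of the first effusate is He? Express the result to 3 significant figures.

Rate_i ∝ x_i/√M_i (Graham's law weighted by mole fraction), so the effusate composition follows n_i/√M_i.
x_He(eff) = (n_He/√M_He) / (n_He/√M_He + n_F₂/√M_F₂)
= (3.75/√4.00) / (3.75/√4.00 + 2.04/√38.00) = 1.875/(1.875 + 0.3309) = 0.850.

0.850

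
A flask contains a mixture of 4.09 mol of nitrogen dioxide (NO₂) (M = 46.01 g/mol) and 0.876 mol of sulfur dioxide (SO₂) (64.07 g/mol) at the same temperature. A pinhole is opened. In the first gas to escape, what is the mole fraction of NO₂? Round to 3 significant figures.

0.846

The effusion rate of species i is ∝ p_i/√M_i ∝ n_i/√M_i.
So x_NO₂ in the escaping gas = (n_NO₂/√M_NO₂) / Σ(n_i/√M_i)
= (4.09/√46.01) / (4.09/√46.01 + 0.876/√64.07) = 0.6030/(0.6030 + 0.1094) = 0.846.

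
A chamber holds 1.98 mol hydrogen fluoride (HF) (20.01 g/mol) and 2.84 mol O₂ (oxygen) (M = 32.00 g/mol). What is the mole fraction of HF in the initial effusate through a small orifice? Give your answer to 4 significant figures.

0.4686

Rate_i ∝ x_i/√M_i (Graham's law weighted by mole fraction), so the effusate composition follows n_i/√M_i.
Mole fraction of HF in the effusate = (n_HF/√M_HF) / (n_HF/√M_HF + n_O₂/√M_O₂)
= (1.98/√20.01) / (1.98/√20.01 + 2.84/√32.00) = 0.4426/(0.4426 + 0.5020) = 0.4686.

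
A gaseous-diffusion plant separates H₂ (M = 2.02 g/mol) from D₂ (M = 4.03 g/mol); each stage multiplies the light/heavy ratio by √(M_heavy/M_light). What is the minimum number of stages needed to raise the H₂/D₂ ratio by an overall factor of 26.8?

10

Per stage α = (4.03/2.02)^(1/2) = 1.99505^0.5, giving ln α = 0.3453.
Need α^N ≥ 26.8 ⇒ N ≥ ln(26.8) / ln α = 3.288 / 0.3453 = 9.52.
Minimum whole number of stages: N = 10.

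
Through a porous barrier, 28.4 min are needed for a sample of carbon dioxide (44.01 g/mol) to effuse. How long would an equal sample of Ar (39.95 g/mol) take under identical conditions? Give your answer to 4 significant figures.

27.06 min

Graham's law gives t_Ar/t_CO₂ = √(M_Ar/M_CO₂) = √(39.95/44.01) = √0.9077 = 0.9528.
So the time for Ar is 28.4 × 0.9528 = 27.06 min.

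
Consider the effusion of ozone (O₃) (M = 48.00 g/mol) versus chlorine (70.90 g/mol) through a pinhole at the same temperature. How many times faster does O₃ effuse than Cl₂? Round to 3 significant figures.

Since effusion rate ∝ 1/√M, rate_O₃/rate_Cl₂ = √(M_Cl₂/M_O₃) = √(70.90/48.00) = √1.477 = 1.22.

1.22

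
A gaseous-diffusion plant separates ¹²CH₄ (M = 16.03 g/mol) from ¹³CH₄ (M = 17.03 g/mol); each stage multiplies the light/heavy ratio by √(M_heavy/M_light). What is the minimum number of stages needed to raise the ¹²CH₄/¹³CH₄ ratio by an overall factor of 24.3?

Per stage α = (17.03/16.03)^(1/2) = 1.06238^0.5, giving ln α = 0.03026.
Need α^N ≥ 24.3 ⇒ N ≥ ln(24.3) / ln α = 3.190 / 0.03026 = 105.44.
So at least 106 stages are needed.

106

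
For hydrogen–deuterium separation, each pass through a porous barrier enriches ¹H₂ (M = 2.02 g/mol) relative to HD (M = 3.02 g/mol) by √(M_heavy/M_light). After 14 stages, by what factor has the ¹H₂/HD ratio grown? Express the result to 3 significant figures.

The single-stage factor is √(M_heavy/M_light), so 14 stages give [√(3.02/2.02)]^14 = (3.02/2.02)^(14/2).
= 1.49505^7 = 16.7.

16.7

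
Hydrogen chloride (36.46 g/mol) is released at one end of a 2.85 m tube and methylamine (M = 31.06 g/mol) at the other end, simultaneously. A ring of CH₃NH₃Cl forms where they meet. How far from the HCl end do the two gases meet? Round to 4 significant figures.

1.368 m

Distances travelled in equal time are proportional to diffusion rates, so d_HCl/d_CH₃NH₂ = √(M_CH₃NH₂/M_HCl) = √(31.06/36.46) = 0.9230.
With d_HCl + d_CH₃NH₂ = 2.85 m, d_CH₃NH₂ = 2.85/(1 + 0.9230) = 1.482 m.
d_HCl = 2.85 − 1.482 = 1.368 m.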